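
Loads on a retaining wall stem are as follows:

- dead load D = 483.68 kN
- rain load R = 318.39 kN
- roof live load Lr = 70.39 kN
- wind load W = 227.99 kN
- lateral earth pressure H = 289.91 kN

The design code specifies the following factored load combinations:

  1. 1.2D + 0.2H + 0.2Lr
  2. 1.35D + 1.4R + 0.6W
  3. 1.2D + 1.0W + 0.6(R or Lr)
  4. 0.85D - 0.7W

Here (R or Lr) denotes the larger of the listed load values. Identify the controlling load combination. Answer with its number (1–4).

Combination 2

(R or Lr) → R = 318.39 kN.
1. 1.2(483.68) + 0.2(289.91) + 0.2(70.39) = 580.42 + 57.98 + 14.08 = 652.48
2. 1.35(483.68) + 1.4(318.39) + 0.6(227.99) = 652.97 + 445.75 + 136.79 = 1235.51
3. 1.2(483.68) + 1.0(227.99) + 0.6(318.39) = 580.42 + 227.99 + 191.03 = 999.44
4. 0.85(483.68) - 0.7(227.99) = 411.13 - 159.59 = 251.54
The largest value is 1235.51 kN from combination 2.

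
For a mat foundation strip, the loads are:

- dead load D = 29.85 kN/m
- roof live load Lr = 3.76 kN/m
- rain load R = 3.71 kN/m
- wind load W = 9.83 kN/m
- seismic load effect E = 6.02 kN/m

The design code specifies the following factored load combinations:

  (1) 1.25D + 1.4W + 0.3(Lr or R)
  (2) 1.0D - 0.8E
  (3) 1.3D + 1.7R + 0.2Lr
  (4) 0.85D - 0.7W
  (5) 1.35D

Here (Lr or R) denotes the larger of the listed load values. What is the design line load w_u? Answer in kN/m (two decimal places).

52.20 kN/m

(Lr or R) → Lr = 3.76 kN/m.
(1) 1.25(29.85) + 1.4(9.83) + 0.3(3.76) = 37.31 + 13.76 + 1.13 = 52.20
(2) 1.0(29.85) - 0.8(6.02) = 29.85 - 4.82 = 25.03
(3) 1.3(29.85) + 1.7(3.71) + 0.2(3.76) = 45.86
(4) 0.85(29.85) - 0.7(9.83) = 25.37 - 6.88 = 18.49
(5) 1.35(29.85) = 40.30
Combination 1 governs: w_u = 52.20 kN/m.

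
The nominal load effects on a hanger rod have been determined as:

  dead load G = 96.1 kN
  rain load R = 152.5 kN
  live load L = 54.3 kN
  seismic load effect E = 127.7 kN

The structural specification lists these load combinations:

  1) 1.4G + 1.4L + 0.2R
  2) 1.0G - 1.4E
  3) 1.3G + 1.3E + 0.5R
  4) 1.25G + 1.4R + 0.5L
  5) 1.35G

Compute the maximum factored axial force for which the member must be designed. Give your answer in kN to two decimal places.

367.19 kN

1) 1.4(96.1) + 1.4(54.3) + 0.2(152.5) = 241.06
2) 1.0(96.1) - 1.4(127.7) = -82.68
3) 1.3(96.1) + 1.3(127.7) + 0.5(152.5) = 367.19
4) 1.25(96.1) + 1.4(152.5) + 0.5(54.3) = 360.78
5) 1.35(96.1) = 129.74
Combination 3 governs: N_u = 367.19 kN.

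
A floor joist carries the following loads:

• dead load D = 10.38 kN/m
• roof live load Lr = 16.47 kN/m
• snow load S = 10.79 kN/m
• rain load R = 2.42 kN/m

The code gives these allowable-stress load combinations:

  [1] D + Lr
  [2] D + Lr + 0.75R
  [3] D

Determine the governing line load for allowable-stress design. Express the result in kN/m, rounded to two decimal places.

28.67 kN/m

[1] 1.0(10.38) + 1.0(16.47) = 10.38 + 16.47 = 26.85
[2] 1.0(10.38) + 1.0(16.47) + 0.75(2.42) = 10.38 + 16.47 + 1.82 = 28.67
[3] 1.0(10.38) = 10.38
Combination 2 governs: w = 28.67 kN/m.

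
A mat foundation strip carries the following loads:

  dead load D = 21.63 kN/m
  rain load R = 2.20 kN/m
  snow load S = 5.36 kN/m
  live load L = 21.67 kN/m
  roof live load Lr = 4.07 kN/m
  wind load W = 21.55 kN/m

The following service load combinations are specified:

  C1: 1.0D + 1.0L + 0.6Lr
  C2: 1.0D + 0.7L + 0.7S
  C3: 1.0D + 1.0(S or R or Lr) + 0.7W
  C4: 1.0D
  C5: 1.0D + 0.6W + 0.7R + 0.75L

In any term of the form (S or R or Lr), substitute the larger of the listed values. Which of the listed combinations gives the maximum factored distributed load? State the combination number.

(S or R or Lr) → S = 5.36 kN/m.
C1: 1.0(21.63) + 1.0(21.67) + 0.6(4.07) = 21.63 + 21.67 + 2.44 = 45.74
C2: 1.0(21.63) + 0.7(21.67) + 0.7(5.36) = 21.63 + 15.17 + 3.75 = 40.55
C3: 1.0(21.63) + 1.0(5.36) + 0.7(21.55) = 21.63 + 5.36 + 15.09 = 42.08
C4: 1.0(21.63) = 21.63
C5: 1.0(21.63) + 0.6(21.55) + 0.7(2.20) + 0.75(21.67) = 21.63 + 12.93 + 1.54 + 16.25 = 52.35
The largest value is 52.35 kN/m from combination 5.

Combination 5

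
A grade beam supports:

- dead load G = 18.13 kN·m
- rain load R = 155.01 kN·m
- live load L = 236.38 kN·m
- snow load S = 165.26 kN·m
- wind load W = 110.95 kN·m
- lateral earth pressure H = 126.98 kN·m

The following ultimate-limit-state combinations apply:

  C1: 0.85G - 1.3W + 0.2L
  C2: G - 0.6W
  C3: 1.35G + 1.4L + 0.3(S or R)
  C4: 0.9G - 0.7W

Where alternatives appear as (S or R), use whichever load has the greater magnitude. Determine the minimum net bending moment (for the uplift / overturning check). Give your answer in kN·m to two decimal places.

-81.55 kN·m

(S or R) → S = 165.26 kN·m.
C1: 0.85(18.13) - 1.3(110.95) + 0.2(236.38) = -81.55
C2: 1.0(18.13) - 0.6(110.95) = -48.44
C3: 1.35(18.13) + 1.4(236.38) + 0.3(165.26) = 404.99
C4: 0.9(18.13) - 0.7(110.95) = -61.35
Combination 1 gives the minimum: -81.55 kN·m.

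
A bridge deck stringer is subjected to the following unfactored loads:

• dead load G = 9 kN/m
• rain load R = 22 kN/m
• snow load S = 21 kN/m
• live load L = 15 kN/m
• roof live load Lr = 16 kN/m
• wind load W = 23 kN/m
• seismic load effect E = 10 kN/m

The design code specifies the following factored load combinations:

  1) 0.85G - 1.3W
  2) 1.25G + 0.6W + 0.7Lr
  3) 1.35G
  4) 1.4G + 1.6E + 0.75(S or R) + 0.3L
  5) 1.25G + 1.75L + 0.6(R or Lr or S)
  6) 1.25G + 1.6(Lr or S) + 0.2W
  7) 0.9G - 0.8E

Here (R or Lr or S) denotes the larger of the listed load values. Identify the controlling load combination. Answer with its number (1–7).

Combination 5

(S or R) → R = 22 kN/m; (R or Lr or S) → R = 22 kN/m; (Lr or S) → S = 21 kN/m.
1) 0.85(9) - 1.3(23) = 7.65 - 29.90 = -22.25
2) 1.25(9) + 0.6(23) + 0.7(16) = 11.25 + 13.80 + 11.20 = 36.25
3) 1.35(9) = 12.15
4) 1.4(9) + 1.6(10) + 0.75(22) + 0.3(15) = 12.60 + 16.00 + 16.50 + 4.50 = 49.60
5) 1.25(9) + 1.75(15) + 0.6(22) = 11.25 + 26.25 + 13.20 = 50.70
6) 1.25(9) + 1.6(21) + 0.2(23) = 11.25 + 33.60 + 4.60 = 49.45
7) 0.9(9) - 0.8(10) = 8.10 - 8.00 = 0.10
The largest value is 50.70 kN/m from combination 5.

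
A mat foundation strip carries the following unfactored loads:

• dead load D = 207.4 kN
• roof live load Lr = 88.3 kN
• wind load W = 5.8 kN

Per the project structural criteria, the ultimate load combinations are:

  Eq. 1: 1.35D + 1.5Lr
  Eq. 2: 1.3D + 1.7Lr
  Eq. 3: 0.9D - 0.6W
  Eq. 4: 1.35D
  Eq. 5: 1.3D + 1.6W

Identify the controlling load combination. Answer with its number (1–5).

Eq. 1: 1.35(207.4) + 1.5(88.3) = 412.4
Eq. 2: 1.3(207.4) + 1.7(88.3) = 269.6 + 150.1 = 419.7
Eq. 3: 0.9(207.4) - 0.6(5.8) = 186.7 - 3.5 = 183.2
Eq. 4: 1.35(207.4) = 280.0
Eq. 5: 1.3(207.4) + 1.6(5.8) = 269.6 + 9.3 = 278.9
The largest value is 419.7 kN from combination 2.

Combination 2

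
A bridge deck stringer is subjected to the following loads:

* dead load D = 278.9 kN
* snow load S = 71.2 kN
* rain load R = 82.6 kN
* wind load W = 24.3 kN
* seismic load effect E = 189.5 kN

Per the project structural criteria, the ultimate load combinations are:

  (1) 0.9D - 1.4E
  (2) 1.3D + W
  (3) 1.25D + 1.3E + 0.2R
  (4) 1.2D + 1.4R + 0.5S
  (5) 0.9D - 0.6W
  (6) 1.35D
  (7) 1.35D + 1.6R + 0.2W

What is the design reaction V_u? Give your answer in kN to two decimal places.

611.50 kN

(1) 0.9(278.9) - 1.4(189.5) = 251.01 - 265.30 = -14.29
(2) 1.3(278.9) + 1.0(24.3) = 362.57 + 24.30 = 386.87
(3) 1.25(278.9) + 1.3(189.5) + 0.2(82.6) = 348.63 + 246.35 + 16.52 = 611.50
(4) 1.2(278.9) + 1.4(82.6) + 0.5(71.2) = 334.68 + 115.64 + 35.60 = 485.92
(5) 0.9(278.9) - 0.6(24.3) = 251.01 - 14.58 = 236.43
(6) 1.35(278.9) = 376.52
(7) 1.35(278.9) + 1.6(82.6) + 0.2(24.3) = 376.52 + 132.16 + 4.86 = 513.54
Maximum is from combination 3.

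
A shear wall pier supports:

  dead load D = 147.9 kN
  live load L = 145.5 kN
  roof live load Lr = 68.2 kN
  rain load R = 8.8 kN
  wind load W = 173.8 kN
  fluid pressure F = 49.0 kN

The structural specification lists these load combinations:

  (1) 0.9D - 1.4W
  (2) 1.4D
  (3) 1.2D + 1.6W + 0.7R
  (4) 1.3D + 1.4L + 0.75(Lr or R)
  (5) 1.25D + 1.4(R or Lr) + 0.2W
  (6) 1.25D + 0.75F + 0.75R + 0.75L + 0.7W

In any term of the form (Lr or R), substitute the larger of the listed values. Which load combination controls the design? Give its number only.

Combination 3

(Lr or R) → Lr = 68.2 kN; (R or Lr) → Lr = 68.2 kN.
(1) 0.9(147.9) - 1.4(173.8) = -110.21
(2) 1.4(147.9) = 207.06
(3) 1.2(147.9) + 1.6(173.8) + 0.7(8.8) = 461.72
(4) 1.3(147.9) + 1.4(145.5) + 0.75(68.2) = 447.12
(5) 1.25(147.9) + 1.4(68.2) + 0.2(173.8) = 315.12
(6) 1.25(147.9) + 0.75(49.0) + 0.75(8.8) + 0.75(145.5) + 0.7(173.8) = 459.01
The largest value is 461.72 kN from combination 3.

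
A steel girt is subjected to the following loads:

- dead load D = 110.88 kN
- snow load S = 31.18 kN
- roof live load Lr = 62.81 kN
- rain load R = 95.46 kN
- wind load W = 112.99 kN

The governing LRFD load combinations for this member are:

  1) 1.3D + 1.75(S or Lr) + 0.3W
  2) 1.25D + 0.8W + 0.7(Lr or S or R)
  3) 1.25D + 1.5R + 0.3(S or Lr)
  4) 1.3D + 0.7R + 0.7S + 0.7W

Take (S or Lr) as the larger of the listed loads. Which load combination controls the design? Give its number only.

Combination 4

(S or Lr) → Lr = 62.81 kN; (Lr or S or R) → R = 95.46 kN.
1) 1.3(110.88) + 1.75(62.81) + 0.3(112.99) = 287.96
2) 1.25(110.88) + 0.8(112.99) + 0.7(95.46) = 295.81
3) 1.25(110.88) + 1.5(95.46) + 0.3(62.81) = 300.63
4) 1.3(110.88) + 0.7(95.46) + 0.7(31.18) + 0.7(112.99) = 311.89
The largest value is 311.89 kN from combination 4.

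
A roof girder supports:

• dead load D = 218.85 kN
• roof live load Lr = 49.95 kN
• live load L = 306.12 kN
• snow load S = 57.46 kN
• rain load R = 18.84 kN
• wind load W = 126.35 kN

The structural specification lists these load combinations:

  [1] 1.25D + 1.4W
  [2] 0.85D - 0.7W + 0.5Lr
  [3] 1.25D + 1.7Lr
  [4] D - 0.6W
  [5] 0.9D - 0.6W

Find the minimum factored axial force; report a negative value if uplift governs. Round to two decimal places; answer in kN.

[1] 1.25(218.85) + 1.4(126.35) = 273.56 + 176.89 = 450.45
[2] 0.85(218.85) - 0.7(126.35) + 0.5(49.95) = 186.02 - 88.45 + 24.98 = 122.55
[3] 1.25(218.85) + 1.7(49.95) = 273.56 + 84.92 = 358.48
[4] 1.0(218.85) - 0.6(126.35) = 218.85 - 75.81 = 143.04
[5] 0.9(218.85) - 0.6(126.35) = 196.97 - 75.81 = 121.16
Combination 5 gives the minimum: 121.16 kN.

121.16 kN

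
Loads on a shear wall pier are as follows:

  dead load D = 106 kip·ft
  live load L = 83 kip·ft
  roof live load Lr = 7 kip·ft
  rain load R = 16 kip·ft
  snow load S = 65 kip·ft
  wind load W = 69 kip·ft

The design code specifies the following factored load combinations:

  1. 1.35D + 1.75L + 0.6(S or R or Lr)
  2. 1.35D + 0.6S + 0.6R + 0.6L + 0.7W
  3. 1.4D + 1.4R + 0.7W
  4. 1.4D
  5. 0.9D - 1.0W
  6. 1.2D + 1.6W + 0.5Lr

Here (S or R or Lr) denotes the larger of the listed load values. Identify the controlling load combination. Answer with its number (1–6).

(S or R or Lr) → S = 65 kip·ft.
1. 1.35(106) + 1.75(83) + 0.6(65) = 327.35
2. 1.35(106) + 0.6(65) + 0.6(16) + 0.6(83) + 0.7(69) = 289.80
3. 1.4(106) + 1.4(16) + 0.7(69) = 219.10
4. 1.4(106) = 148.40
5. 0.9(106) - 1.0(69) = 26.40
6. 1.2(106) + 1.6(69) + 0.5(7) = 241.10
The largest value is 327.35 kip·ft from combination 1.

Combination 1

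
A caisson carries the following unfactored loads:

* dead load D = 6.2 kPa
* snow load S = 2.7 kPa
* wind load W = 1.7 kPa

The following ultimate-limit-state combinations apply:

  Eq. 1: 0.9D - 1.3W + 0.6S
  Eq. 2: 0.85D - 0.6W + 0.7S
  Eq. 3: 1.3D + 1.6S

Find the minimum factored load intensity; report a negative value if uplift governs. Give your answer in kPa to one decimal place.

5.0 kPa

Eq. 1: 0.9(6.2) - 1.3(1.7) + 0.6(2.7) = 5.6 - 2.2 + 1.6 = 5.0
Eq. 2: 0.85(6.2) - 0.6(1.7) + 0.7(2.7) = 6.1
Eq. 3: 1.3(6.2) + 1.6(2.7) = 8.1 + 4.3 = 12.4
Combination 1 gives the minimum: 5.0 kPa.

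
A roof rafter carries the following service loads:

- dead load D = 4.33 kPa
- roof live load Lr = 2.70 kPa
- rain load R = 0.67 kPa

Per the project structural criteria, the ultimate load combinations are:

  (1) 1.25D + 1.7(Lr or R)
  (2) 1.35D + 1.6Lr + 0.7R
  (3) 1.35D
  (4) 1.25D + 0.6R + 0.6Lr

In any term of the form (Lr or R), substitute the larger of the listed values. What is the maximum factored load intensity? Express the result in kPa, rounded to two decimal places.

(Lr or R) → Lr = 2.70 kPa.
(1) 1.25(4.33) + 1.7(2.70) = 10.00
(2) 1.35(4.33) + 1.6(2.70) + 0.7(0.67) = 10.63
(3) 1.35(4.33) = 5.85
(4) 1.25(4.33) + 0.6(0.67) + 0.6(2.70) = 7.43
Maximum is from combination 2.

10.63 kPa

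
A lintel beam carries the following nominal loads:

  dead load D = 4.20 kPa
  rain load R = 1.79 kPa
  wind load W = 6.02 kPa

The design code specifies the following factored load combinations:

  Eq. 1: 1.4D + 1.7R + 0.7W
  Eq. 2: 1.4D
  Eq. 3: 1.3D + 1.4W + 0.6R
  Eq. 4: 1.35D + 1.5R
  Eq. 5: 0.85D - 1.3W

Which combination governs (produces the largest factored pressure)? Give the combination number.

Eq. 1: 1.4(4.20) + 1.7(1.79) + 0.7(6.02) = 13.14
Eq. 2: 1.4(4.20) = 5.88
Eq. 3: 1.3(4.20) + 1.4(6.02) + 0.6(1.79) = 5.46 + 8.43 + 1.07 = 14.96
Eq. 4: 1.35(4.20) + 1.5(1.79) = 5.67 + 2.69 = 8.36
Eq. 5: 0.85(4.20) - 1.3(6.02) = 3.57 - 7.83 = -4.26
The largest value is 14.96 kPa from combination 3.

Combination 3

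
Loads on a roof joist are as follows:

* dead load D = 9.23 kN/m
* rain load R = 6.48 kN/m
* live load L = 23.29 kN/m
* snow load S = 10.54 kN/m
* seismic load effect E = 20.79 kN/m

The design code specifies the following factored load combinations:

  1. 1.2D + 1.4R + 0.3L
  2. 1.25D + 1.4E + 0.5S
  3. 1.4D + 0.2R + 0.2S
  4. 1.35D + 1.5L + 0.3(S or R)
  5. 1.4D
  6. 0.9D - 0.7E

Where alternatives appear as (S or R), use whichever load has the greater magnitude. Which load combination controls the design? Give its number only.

(S or R) → S = 10.54 kN/m.
1. 1.2(9.23) + 1.4(6.48) + 0.3(23.29) = 11.08 + 9.07 + 6.99 = 27.14
2. 1.25(9.23) + 1.4(20.79) + 0.5(10.54) = 45.91
3. 1.4(9.23) + 0.2(6.48) + 0.2(10.54) = 12.92 + 1.30 + 2.11 = 16.33
4. 1.35(9.23) + 1.5(23.29) + 0.3(10.54) = 12.46 + 34.94 + 3.16 = 50.56
5. 1.4(9.23) = 12.92
6. 0.9(9.23) - 0.7(20.79) = -6.25
The largest value is 50.56 kN/m from combination 4.

Combination 4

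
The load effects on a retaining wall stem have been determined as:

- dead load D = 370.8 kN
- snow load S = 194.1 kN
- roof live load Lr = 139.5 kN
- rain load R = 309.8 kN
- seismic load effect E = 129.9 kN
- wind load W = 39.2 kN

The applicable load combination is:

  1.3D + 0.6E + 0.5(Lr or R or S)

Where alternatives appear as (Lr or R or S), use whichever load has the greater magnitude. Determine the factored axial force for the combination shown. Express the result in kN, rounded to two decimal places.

714.88 kN

(Lr or R or S) → R = 309.8 kN.
1.3(370.8) + 0.6(129.9) + 0.5(309.8) = 482.04 + 77.94 + 154.90 = 714.88
N_u = 714.88 kN.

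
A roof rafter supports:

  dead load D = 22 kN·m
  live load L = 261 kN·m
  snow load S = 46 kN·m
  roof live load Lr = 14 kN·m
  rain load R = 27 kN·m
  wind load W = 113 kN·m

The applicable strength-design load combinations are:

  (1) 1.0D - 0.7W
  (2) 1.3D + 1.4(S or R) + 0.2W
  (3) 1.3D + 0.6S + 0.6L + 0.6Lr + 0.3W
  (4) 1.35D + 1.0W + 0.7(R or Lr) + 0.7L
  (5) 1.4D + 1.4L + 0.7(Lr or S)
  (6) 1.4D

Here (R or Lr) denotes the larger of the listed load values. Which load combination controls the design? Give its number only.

Combination 5

(S or R) → S = 46 kN·m; (R or Lr) → R = 27 kN·m; (Lr or S) → S = 46 kN·m.
(1) 1.0(22) - 0.7(113) = 22.00 - 79.10 = -57.10
(2) 1.3(22) + 1.4(46) + 0.2(113) = 28.60 + 64.40 + 22.60 = 115.60
(3) 1.3(22) + 0.6(46) + 0.6(261) + 0.6(14) + 0.3(113) = 28.60 + 27.60 + 156.60 + 8.40 + 33.90 = 255.10
(4) 1.35(22) + 1.0(113) + 0.7(27) + 0.7(261) = 29.70 + 113.00 + 18.90 + 182.70 = 344.30
(5) 1.4(22) + 1.4(261) + 0.7(46) = 30.80 + 365.40 + 32.20 = 428.40
(6) 1.4(22) = 30.80
The largest value is 428.40 kN·m from combination 5.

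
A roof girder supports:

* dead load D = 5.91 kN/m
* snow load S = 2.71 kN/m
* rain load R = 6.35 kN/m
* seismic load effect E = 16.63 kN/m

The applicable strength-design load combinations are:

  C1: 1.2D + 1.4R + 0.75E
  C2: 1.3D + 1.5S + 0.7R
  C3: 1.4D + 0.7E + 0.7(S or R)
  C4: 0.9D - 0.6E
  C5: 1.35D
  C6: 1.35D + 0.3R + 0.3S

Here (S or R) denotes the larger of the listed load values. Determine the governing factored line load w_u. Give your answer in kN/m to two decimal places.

28.45 kN/m

(S or R) → R = 6.35 kN/m.
C1: 1.2(5.91) + 1.4(6.35) + 0.75(16.63) = 7.09 + 8.89 + 12.47 = 28.45
C2: 1.3(5.91) + 1.5(2.71) + 0.7(6.35) = 16.19
C3: 1.4(5.91) + 0.7(16.63) + 0.7(6.35) = 8.27 + 11.64 + 4.45 = 24.36
C4: 0.9(5.91) - 0.6(16.63) = 5.32 - 9.98 = -4.66
C5: 1.35(5.91) = 7.98
C6: 1.35(5.91) + 0.3(6.35) + 0.3(2.71) = 7.98 + 1.91 + 0.81 = 10.70
Maximum is from combination 1.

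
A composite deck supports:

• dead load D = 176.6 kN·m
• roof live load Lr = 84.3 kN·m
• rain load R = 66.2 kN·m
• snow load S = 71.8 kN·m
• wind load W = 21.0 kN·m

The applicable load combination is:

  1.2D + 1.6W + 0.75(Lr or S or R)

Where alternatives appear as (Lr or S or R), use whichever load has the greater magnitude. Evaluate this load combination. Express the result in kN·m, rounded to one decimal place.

(Lr or S or R) → Lr = 84.3 kN·m.
1.2(176.6) + 1.6(21.0) + 0.75(84.3) = 308.7
M_u = 308.7 kN·m.

308.7 kN·m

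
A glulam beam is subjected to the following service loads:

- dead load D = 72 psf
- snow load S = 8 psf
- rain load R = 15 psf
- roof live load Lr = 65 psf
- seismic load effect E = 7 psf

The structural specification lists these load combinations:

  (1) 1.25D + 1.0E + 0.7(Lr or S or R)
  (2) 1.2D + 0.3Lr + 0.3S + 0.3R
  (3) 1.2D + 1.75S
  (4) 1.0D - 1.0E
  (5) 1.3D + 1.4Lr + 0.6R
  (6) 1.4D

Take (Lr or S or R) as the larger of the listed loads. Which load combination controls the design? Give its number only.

(Lr or S or R) → Lr = 65 psf.
(1) 1.25(72) + 1.0(7) + 0.7(65) = 90.0 + 7.0 + 45.5 = 142.5
(2) 1.2(72) + 0.3(65) + 0.3(8) + 0.3(15) = 86.4 + 19.5 + 2.4 + 4.5 = 112.8
(3) 1.2(72) + 1.75(8) = 86.4 + 14.0 = 100.4
(4) 1.0(72) - 1.0(7) = 72.0 - 7.0 = 65.0
(5) 1.3(72) + 1.4(65) + 0.6(15) = 93.6 + 91.0 + 9.0 = 193.6
(6) 1.4(72) = 100.8
The largest value is 193.6 psf from combination 5.

Combination 5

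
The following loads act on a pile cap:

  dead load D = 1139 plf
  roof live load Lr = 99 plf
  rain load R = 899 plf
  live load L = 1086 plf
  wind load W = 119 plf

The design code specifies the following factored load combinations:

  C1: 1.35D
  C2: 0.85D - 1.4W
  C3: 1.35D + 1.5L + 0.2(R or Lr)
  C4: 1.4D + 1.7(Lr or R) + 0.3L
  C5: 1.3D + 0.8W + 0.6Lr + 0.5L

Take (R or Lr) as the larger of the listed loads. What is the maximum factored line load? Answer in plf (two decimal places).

(R or Lr) → R = 899 plf; (Lr or R) → R = 899 plf.
C1: 1.35(1139) = 1537.65
C2: 0.85(1139) - 1.4(119) = 968.15 - 166.60 = 801.55
C3: 1.35(1139) + 1.5(1086) + 0.2(899) = 1537.65 + 1629.00 + 179.80 = 3346.45
C4: 1.4(1139) + 1.7(899) + 0.3(1086) = 1594.60 + 1528.30 + 325.80 = 3448.70
C5: 1.3(1139) + 0.8(119) + 0.6(99) + 0.5(1086) = 1480.70 + 95.20 + 59.40 + 543.00 = 2178.30
Maximum is from combination 4.

3448.70 plf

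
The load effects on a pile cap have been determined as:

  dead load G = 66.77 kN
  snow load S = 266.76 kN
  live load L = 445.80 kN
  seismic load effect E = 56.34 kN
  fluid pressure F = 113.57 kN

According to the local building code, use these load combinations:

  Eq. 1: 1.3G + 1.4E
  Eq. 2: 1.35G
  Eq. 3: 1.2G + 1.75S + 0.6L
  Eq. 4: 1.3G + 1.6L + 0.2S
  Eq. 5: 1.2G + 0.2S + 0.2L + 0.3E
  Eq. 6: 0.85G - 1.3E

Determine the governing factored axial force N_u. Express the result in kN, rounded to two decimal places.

Eq. 1: 1.3(66.77) + 1.4(56.34) = 86.80 + 78.88 = 165.68
Eq. 2: 1.35(66.77) = 90.14
Eq. 3: 1.2(66.77) + 1.75(266.76) + 0.6(445.80) = 80.12 + 466.83 + 267.48 = 814.43
Eq. 4: 1.3(66.77) + 1.6(445.80) + 0.2(266.76) = 86.80 + 713.28 + 53.35 = 853.43
Eq. 5: 1.2(66.77) + 0.2(266.76) + 0.2(445.80) + 0.3(56.34) = 239.54
Eq. 6: 0.85(66.77) - 1.3(56.34) = 56.75 - 73.24 = -16.49
Maximum is from combination 4.

853.43 kN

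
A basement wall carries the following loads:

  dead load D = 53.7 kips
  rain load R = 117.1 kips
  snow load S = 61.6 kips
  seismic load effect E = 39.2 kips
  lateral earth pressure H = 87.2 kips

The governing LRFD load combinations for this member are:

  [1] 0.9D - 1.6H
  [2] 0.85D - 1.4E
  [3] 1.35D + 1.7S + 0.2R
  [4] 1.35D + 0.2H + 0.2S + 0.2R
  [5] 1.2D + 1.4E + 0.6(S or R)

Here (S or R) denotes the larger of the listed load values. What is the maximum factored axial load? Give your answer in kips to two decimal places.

(S or R) → R = 117.1 kips.
[1] 0.9(53.7) - 1.6(87.2) = 48.33 - 139.52 = -91.19
[2] 0.85(53.7) - 1.4(39.2) = -9.24
[3] 1.35(53.7) + 1.7(61.6) + 0.2(117.1) = 72.50 + 104.72 + 23.42 = 200.64
[4] 1.35(53.7) + 0.2(87.2) + 0.2(61.6) + 0.2(117.1) = 72.50 + 17.44 + 12.32 + 23.42 = 125.68
[5] 1.2(53.7) + 1.4(39.2) + 0.6(117.1) = 64.44 + 54.88 + 70.26 = 189.58
Combination 3 governs: P_u = 200.64 kips.

200.64 kips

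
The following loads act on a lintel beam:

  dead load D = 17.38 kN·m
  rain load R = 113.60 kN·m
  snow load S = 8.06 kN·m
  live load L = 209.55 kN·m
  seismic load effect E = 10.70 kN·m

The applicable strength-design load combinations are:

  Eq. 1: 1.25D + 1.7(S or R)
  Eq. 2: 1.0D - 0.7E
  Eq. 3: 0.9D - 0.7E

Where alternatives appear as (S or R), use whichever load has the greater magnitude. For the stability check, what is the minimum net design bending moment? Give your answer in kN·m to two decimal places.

8.15 kN·m

(S or R) → R = 113.60 kN·m.
Eq. 1: 1.25(17.38) + 1.7(113.60) = 21.73 + 193.12 = 214.85
Eq. 2: 1.0(17.38) - 0.7(10.70) = 17.38 - 7.49 = 9.89
Eq. 3: 0.9(17.38) - 0.7(10.70) = 15.64 - 7.49 = 8.15
Combination 3 gives the minimum: 8.15 kN·m.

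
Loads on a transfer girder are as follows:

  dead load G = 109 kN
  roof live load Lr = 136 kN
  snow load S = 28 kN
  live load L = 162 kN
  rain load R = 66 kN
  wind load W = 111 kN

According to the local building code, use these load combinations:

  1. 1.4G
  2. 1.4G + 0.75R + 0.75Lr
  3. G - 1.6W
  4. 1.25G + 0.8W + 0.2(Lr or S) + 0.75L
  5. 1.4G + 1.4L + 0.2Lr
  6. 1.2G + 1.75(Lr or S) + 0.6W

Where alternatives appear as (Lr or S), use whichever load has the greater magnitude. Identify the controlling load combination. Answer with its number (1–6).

(Lr or S) → Lr = 136 kN.
1. 1.4(109) = 152.6
2. 1.4(109) + 0.75(66) + 0.75(136) = 152.6 + 49.5 + 102.0 = 304.1
3. 1.0(109) - 1.6(111) = 109.0 - 177.6 = -68.6
4. 1.25(109) + 0.8(111) + 0.2(136) + 0.75(162) = 136.3 + 88.8 + 27.2 + 121.5 = 373.8
5. 1.4(109) + 1.4(162) + 0.2(136) = 152.6 + 226.8 + 27.2 = 406.6
6. 1.2(109) + 1.75(136) + 0.6(111) = 130.8 + 238.0 + 66.6 = 435.4
The largest value is 435.4 kN from combination 6.

Combination 6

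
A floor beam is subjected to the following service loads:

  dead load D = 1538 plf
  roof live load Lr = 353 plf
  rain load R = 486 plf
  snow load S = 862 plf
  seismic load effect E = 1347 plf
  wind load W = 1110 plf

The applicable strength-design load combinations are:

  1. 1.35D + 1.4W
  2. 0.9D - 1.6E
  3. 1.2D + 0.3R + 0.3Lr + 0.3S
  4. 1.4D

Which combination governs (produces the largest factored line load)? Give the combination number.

1. 1.35(1538) + 1.4(1110) = 3630.3
2. 0.9(1538) - 1.6(1347) = -771.0
3. 1.2(1538) + 0.3(486) + 0.3(353) + 0.3(862) = 2355.9
4. 1.4(1538) = 2153.2
The largest value is 3630.3 plf from combination 1.

Combination 1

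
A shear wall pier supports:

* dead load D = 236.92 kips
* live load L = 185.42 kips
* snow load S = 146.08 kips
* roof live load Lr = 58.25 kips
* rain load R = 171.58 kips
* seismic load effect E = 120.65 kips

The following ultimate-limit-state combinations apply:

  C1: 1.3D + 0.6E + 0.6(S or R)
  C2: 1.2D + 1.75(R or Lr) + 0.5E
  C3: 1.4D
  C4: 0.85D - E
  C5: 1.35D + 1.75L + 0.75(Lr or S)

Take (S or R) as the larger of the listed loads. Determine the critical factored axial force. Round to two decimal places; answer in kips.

(S or R) → R = 171.58 kips; (R or Lr) → R = 171.58 kips; (Lr or S) → S = 146.08 kips.
C1: 1.3(236.92) + 0.6(120.65) + 0.6(171.58) = 483.33
C2: 1.2(236.92) + 1.75(171.58) + 0.5(120.65) = 644.89
C3: 1.4(236.92) = 331.69
C4: 0.85(236.92) - 1.0(120.65) = 201.38 - 120.65 = 80.73
C5: 1.35(236.92) + 1.75(185.42) + 0.75(146.08) = 319.84 + 324.49 + 109.56 = 753.89
Combination 5 governs: P_u = 753.89 kips.

753.89 kips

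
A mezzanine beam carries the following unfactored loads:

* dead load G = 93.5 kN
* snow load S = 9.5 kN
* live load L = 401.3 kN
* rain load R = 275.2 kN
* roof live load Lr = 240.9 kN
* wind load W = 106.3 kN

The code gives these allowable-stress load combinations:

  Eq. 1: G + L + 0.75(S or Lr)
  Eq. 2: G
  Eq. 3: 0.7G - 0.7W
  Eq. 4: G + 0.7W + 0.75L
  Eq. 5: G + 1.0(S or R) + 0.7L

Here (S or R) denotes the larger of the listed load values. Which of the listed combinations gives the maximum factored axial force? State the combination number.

(S or Lr) → Lr = 240.9 kN; (S or R) → R = 275.2 kN.
Eq. 1: 1.0(93.5) + 1.0(401.3) + 0.75(240.9) = 93.5 + 401.3 + 180.7 = 675.5
Eq. 2: 1.0(93.5) = 93.5
Eq. 3: 0.7(93.5) - 0.7(106.3) = -9.0
Eq. 4: 1.0(93.5) + 0.7(106.3) + 0.75(401.3) = 93.5 + 74.4 + 301.0 = 468.9
Eq. 5: 1.0(93.5) + 1.0(275.2) + 0.7(401.3) = 93.5 + 275.2 + 280.9 = 649.6
The largest value is 675.5 kN from combination 1.

Combination 1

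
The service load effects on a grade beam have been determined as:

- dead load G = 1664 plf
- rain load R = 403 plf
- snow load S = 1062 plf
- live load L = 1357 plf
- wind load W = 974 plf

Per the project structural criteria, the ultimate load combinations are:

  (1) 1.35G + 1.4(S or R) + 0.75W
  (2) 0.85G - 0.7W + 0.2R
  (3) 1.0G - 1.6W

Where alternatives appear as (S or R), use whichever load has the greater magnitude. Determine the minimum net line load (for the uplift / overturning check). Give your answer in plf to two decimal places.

(S or R) → S = 1062 plf.
(1) 1.35(1664) + 1.4(1062) + 0.75(974) = 4463.70
(2) 0.85(1664) - 0.7(974) + 0.2(403) = 813.20
(3) 1.0(1664) - 1.6(974) = 105.60
Combination 3 gives the minimum: 105.60 plf.

105.60 plf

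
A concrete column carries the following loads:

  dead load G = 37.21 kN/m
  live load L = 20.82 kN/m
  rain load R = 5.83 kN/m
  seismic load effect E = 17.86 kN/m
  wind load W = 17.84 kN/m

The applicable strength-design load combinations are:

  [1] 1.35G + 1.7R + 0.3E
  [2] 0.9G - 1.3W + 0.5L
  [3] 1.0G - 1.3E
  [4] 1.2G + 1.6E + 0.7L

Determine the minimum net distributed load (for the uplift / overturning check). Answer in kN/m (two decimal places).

[1] 1.35(37.21) + 1.7(5.83) + 0.3(17.86) = 50.23 + 9.91 + 5.36 = 65.50
[2] 0.9(37.21) - 1.3(17.84) + 0.5(20.82) = 33.49 - 23.19 + 10.41 = 20.71
[3] 1.0(37.21) - 1.3(17.86) = 37.21 - 23.22 = 13.99
[4] 1.2(37.21) + 1.6(17.86) + 0.7(20.82) = 44.65 + 28.58 + 14.57 = 87.80
Combination 3 gives the minimum: 13.99 kN/m.

13.99 kN/m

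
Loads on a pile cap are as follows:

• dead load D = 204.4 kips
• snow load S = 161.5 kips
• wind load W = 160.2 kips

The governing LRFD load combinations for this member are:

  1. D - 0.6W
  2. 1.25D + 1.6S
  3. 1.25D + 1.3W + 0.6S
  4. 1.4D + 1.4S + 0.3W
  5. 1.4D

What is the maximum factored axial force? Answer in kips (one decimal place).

1. 1.0(204.4) - 0.6(160.2) = 204.4 - 96.1 = 108.3
2. 1.25(204.4) + 1.6(161.5) = 255.5 + 258.4 = 513.9
3. 1.25(204.4) + 1.3(160.2) + 0.6(161.5) = 255.5 + 208.3 + 96.9 = 560.7
4. 1.4(204.4) + 1.4(161.5) + 0.3(160.2) = 560.3
5. 1.4(204.4) = 286.2
The controlling combination is 3, giving 560.7 kips.

560.7 kips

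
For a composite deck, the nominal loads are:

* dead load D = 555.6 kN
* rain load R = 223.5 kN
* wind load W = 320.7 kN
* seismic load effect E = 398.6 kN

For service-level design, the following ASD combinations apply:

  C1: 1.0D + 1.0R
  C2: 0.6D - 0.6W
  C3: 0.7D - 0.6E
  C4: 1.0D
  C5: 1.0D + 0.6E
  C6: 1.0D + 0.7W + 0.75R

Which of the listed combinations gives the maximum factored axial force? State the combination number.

Combination 6

C1: 1.0(555.6) + 1.0(223.5) = 555.60 + 223.50 = 779.10
C2: 0.6(555.6) - 0.6(320.7) = 333.36 - 192.42 = 140.94
C3: 0.7(555.6) - 0.6(398.6) = 388.92 - 239.16 = 149.76
C4: 1.0(555.6) = 555.60
C5: 1.0(555.6) + 0.6(398.6) = 555.60 + 239.16 = 794.76
C6: 1.0(555.6) + 0.7(320.7) + 0.75(223.5) = 555.60 + 224.49 + 167.63 = 947.72
The largest value is 947.72 kN from combination 6.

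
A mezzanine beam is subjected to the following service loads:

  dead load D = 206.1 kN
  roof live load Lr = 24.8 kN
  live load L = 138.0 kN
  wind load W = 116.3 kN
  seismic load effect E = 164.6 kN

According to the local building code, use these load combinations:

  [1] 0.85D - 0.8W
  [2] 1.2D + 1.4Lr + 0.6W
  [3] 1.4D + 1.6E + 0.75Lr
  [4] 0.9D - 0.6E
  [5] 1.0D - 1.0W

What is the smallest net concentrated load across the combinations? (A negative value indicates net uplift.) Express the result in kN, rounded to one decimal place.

82.1 kN

[1] 0.85(206.1) - 0.8(116.3) = 82.1
[2] 1.2(206.1) + 1.4(24.8) + 0.6(116.3) = 351.8
[3] 1.4(206.1) + 1.6(164.6) + 0.75(24.8) = 570.5
[4] 0.9(206.1) - 0.6(164.6) = 86.7
[5] 1.0(206.1) - 1.0(116.3) = 89.8
Combination 1 gives the minimum: 82.1 kN.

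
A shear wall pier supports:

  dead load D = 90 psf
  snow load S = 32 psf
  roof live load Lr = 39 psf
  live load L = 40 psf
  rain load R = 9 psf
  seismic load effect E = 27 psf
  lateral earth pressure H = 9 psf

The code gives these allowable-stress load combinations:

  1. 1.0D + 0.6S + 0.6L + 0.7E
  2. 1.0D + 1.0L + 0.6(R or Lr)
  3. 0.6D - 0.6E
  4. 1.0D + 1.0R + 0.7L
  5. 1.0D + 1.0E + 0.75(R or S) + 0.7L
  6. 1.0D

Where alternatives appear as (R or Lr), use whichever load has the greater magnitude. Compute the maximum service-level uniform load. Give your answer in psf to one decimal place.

(R or Lr) → Lr = 39 psf; (R or S) → S = 32 psf.
1. 1.0(90) + 0.6(32) + 0.6(40) + 0.7(27) = 152.1
2. 1.0(90) + 1.0(40) + 0.6(39) = 153.4
3. 0.6(90) - 0.6(27) = 37.8
4. 1.0(90) + 1.0(9) + 0.7(40) = 127.0
5. 1.0(90) + 1.0(27) + 0.75(32) + 0.7(40) = 169.0
6. 1.0(90) = 90.0
Maximum is from combination 5.

169.0 psf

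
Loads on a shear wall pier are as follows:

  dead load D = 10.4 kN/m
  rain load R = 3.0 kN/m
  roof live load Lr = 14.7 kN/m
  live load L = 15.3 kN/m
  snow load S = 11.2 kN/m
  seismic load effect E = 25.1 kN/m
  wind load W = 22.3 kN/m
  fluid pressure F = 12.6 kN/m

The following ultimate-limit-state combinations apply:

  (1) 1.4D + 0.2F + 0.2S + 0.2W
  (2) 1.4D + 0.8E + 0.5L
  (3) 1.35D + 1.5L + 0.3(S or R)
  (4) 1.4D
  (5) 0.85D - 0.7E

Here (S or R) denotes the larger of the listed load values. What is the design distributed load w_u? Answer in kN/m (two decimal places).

(S or R) → S = 11.2 kN/m.
(1) 1.4(10.4) + 0.2(12.6) + 0.2(11.2) + 0.2(22.3) = 14.56 + 2.52 + 2.24 + 4.46 = 23.78
(2) 1.4(10.4) + 0.8(25.1) + 0.5(15.3) = 14.56 + 20.08 + 7.65 = 42.29
(3) 1.35(10.4) + 1.5(15.3) + 0.3(11.2) = 14.04 + 22.95 + 3.36 = 40.35
(4) 1.4(10.4) = 14.56
(5) 0.85(10.4) - 0.7(25.1) = 8.84 - 17.57 = -8.73
Combination 2 governs: w_u = 42.29 kN/m.

42.29 kN/m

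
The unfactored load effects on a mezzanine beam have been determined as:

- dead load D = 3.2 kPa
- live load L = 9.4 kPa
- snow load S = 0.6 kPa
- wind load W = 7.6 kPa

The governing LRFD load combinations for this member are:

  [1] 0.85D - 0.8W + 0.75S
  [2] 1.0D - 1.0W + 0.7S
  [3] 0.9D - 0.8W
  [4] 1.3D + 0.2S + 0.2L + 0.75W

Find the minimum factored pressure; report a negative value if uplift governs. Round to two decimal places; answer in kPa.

[1] 0.85(3.2) - 0.8(7.6) + 0.75(0.6) = 2.72 - 6.08 + 0.45 = -2.91
[2] 1.0(3.2) - 1.0(7.6) + 0.7(0.6) = 3.20 - 7.60 + 0.42 = -3.98
[3] 0.9(3.2) - 0.8(7.6) = 2.88 - 6.08 = -3.20
[4] 1.3(3.2) + 0.2(0.6) + 0.2(9.4) + 0.75(7.6) = 4.16 + 0.12 + 1.88 + 5.70 = 11.86
Combination 2 gives the minimum: -3.98 kPa.

-3.98 kPa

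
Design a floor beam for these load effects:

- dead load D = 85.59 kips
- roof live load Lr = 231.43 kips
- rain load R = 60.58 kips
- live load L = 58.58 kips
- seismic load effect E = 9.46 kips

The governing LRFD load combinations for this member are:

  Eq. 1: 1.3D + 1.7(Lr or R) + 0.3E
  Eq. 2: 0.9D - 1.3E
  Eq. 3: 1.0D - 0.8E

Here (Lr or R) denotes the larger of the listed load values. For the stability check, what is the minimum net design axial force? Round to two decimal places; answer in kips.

64.73 kips

(Lr or R) → Lr = 231.43 kips.
Eq. 1: 1.3(85.59) + 1.7(231.43) + 0.3(9.46) = 111.27 + 393.43 + 2.84 = 507.54
Eq. 2: 0.9(85.59) - 1.3(9.46) = 77.03 - 12.30 = 64.73
Eq. 3: 1.0(85.59) - 0.8(9.46) = 85.59 - 7.57 = 78.02
Combination 2 gives the minimum: 64.73 kips.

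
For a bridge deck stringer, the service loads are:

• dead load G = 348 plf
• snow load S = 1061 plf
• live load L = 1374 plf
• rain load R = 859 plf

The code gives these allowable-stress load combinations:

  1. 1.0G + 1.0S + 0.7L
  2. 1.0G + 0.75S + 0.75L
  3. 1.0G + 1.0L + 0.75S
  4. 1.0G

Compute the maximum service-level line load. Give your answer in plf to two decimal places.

1. 1.0(348) + 1.0(1061) + 0.7(1374) = 2370.80
2. 1.0(348) + 0.75(1061) + 0.75(1374) = 2174.25
3. 1.0(348) + 1.0(1374) + 0.75(1061) = 2517.75
4. 1.0(348) = 348.00
Maximum is from combination 3.

2517.75 plf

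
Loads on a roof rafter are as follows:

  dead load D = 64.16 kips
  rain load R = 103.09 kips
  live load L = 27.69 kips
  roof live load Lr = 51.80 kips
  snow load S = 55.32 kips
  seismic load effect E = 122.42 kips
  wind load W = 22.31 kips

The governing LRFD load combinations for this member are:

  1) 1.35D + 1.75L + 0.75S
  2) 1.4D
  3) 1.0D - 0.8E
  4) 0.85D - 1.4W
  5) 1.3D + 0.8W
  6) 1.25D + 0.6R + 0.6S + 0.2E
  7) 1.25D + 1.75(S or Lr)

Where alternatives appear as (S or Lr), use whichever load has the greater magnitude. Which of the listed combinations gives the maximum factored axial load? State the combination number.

(S or Lr) → S = 55.32 kips.
1) 1.35(64.16) + 1.75(27.69) + 0.75(55.32) = 176.56
2) 1.4(64.16) = 89.82
3) 1.0(64.16) - 0.8(122.42) = 64.16 - 97.94 = -33.78
4) 0.85(64.16) - 1.4(22.31) = 23.30
5) 1.3(64.16) + 0.8(22.31) = 83.41 + 17.85 = 101.26
6) 1.25(64.16) + 0.6(103.09) + 0.6(55.32) + 0.2(122.42) = 199.73
7) 1.25(64.16) + 1.75(55.32) = 80.20 + 96.81 = 177.01
The largest value is 199.73 kips from combination 6.

Combination 6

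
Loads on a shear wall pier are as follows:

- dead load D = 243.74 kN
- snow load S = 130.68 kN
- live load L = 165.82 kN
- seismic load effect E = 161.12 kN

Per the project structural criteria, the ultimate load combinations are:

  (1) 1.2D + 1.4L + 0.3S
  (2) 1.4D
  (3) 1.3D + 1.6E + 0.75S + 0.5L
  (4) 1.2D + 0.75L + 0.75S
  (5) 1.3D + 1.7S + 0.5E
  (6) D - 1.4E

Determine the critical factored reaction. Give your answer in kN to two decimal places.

(1) 1.2(243.74) + 1.4(165.82) + 0.3(130.68) = 292.49 + 232.15 + 39.20 = 563.84
(2) 1.4(243.74) = 341.24
(3) 1.3(243.74) + 1.6(161.12) + 0.75(130.68) + 0.5(165.82) = 316.86 + 257.79 + 98.01 + 82.91 = 755.57
(4) 1.2(243.74) + 0.75(165.82) + 0.75(130.68) = 514.86
(5) 1.3(243.74) + 1.7(130.68) + 0.5(161.12) = 316.86 + 222.16 + 80.56 = 619.58
(6) 1.0(243.74) - 1.4(161.12) = 243.74 - 225.57 = 18.17
Combination 3 governs: V_u = 755.57 kN.

755.57 kN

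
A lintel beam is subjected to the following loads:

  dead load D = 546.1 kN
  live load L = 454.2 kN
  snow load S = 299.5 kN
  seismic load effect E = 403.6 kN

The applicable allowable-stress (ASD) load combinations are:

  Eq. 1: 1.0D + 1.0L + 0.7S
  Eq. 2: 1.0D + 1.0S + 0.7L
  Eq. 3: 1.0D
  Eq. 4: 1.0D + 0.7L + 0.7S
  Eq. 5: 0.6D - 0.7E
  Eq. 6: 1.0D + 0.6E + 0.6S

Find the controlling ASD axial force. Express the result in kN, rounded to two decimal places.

1209.95 kN

Eq. 1: 1.0(546.1) + 1.0(454.2) + 0.7(299.5) = 546.10 + 454.20 + 209.65 = 1209.95
Eq. 2: 1.0(546.1) + 1.0(299.5) + 0.7(454.2) = 546.10 + 299.50 + 317.94 = 1163.54
Eq. 3: 1.0(546.1) = 546.10
Eq. 4: 1.0(546.1) + 0.7(454.2) + 0.7(299.5) = 546.10 + 317.94 + 209.65 = 1073.69
Eq. 5: 0.6(546.1) - 0.7(403.6) = 327.66 - 282.52 = 45.14
Eq. 6: 1.0(546.1) + 0.6(403.6) + 0.6(299.5) = 546.10 + 242.16 + 179.70 = 967.96
The controlling combination is 1, giving 1209.95 kN.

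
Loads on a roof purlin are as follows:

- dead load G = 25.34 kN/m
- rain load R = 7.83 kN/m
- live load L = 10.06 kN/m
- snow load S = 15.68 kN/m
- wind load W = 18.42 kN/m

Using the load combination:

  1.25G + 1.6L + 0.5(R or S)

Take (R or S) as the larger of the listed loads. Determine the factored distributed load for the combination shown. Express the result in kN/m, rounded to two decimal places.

(R or S) → S = 15.68 kN/m.
1.25(25.34) + 1.6(10.06) + 0.5(15.68) = 55.61
w_u = 55.61 kN/m.

55.61 kN/m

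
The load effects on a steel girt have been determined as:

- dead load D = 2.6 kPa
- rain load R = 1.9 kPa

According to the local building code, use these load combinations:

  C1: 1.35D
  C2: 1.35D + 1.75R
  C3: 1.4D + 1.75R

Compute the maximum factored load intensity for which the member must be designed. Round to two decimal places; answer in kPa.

C1: 1.35(2.6) = 3.51
C2: 1.35(2.6) + 1.75(1.9) = 3.51 + 3.33 = 6.84
C3: 1.4(2.6) + 1.75(1.9) = 3.64 + 3.33 = 6.97
Combination 3 governs: q_u = 6.97 kPa.

6.97 kPa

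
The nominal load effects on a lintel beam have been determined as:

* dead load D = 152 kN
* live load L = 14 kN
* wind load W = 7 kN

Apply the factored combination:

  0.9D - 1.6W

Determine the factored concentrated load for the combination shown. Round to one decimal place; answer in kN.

0.9(152) - 1.6(7) = 136.8 - 11.2 = 125.6
P_u = 125.6 kN.

125.6 kN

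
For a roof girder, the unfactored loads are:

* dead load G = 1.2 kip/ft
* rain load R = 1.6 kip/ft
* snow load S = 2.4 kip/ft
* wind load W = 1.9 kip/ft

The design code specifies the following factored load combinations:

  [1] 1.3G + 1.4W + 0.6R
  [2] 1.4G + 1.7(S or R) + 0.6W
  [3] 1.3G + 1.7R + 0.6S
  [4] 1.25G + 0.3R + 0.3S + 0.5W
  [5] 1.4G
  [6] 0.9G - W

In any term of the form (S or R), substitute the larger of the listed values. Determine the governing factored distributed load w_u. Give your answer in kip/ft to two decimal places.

(S or R) → S = 2.4 kip/ft.
[1] 1.3(1.2) + 1.4(1.9) + 0.6(1.6) = 5.18
[2] 1.4(1.2) + 1.7(2.4) + 0.6(1.9) = 6.90
[3] 1.3(1.2) + 1.7(1.6) + 0.6(2.4) = 5.72
[4] 1.25(1.2) + 0.3(1.6) + 0.3(2.4) + 0.5(1.9) = 3.65
[5] 1.4(1.2) = 1.68
[6] 0.9(1.2) - 1.0(1.9) = -0.82
Maximum is from combination 2.

6.90 kip/ft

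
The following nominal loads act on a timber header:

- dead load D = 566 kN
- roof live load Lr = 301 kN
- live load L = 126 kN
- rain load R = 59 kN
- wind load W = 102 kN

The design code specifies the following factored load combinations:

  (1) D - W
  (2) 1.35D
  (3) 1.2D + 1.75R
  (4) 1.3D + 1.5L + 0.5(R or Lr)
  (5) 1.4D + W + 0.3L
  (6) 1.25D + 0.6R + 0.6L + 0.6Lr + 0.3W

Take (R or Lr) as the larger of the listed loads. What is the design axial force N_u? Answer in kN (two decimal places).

1075.30 kN

(R or Lr) → Lr = 301 kN.
(1) 1.0(566) - 1.0(102) = 464.00
(2) 1.35(566) = 764.10
(3) 1.2(566) + 1.75(59) = 782.45
(4) 1.3(566) + 1.5(126) + 0.5(301) = 1075.30
(5) 1.4(566) + 1.0(102) + 0.3(126) = 932.20
(6) 1.25(566) + 0.6(59) + 0.6(126) + 0.6(301) + 0.3(102) = 1029.70
Maximum is from combination 4.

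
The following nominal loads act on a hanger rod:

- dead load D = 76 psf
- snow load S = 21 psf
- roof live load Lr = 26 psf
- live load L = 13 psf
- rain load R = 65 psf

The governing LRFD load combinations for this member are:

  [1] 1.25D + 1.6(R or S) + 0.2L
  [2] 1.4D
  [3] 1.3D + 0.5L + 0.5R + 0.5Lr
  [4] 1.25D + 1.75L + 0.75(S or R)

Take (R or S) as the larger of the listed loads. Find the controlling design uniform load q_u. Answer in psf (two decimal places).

(R or S) → R = 65 psf; (S or R) → R = 65 psf.
[1] 1.25(76) + 1.6(65) + 0.2(13) = 201.60
[2] 1.4(76) = 106.40
[3] 1.3(76) + 0.5(13) + 0.5(65) + 0.5(26) = 150.80
[4] 1.25(76) + 1.75(13) + 0.75(65) = 166.50
Combination 1 governs: q_u = 201.60 psf.

201.60 psf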